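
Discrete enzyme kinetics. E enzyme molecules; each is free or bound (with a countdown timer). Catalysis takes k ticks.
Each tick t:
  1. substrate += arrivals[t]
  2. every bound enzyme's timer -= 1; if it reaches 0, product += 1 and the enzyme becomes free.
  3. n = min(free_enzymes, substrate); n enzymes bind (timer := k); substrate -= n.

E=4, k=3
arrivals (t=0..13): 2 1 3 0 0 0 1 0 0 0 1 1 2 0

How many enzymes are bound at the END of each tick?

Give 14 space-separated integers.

Answer: 2 3 4 4 3 2 1 1 1 0 1 2 4 3

Derivation:
t=0: arr=2 -> substrate=0 bound=2 product=0
t=1: arr=1 -> substrate=0 bound=3 product=0
t=2: arr=3 -> substrate=2 bound=4 product=0
t=3: arr=0 -> substrate=0 bound=4 product=2
t=4: arr=0 -> substrate=0 bound=3 product=3
t=5: arr=0 -> substrate=0 bound=2 product=4
t=6: arr=1 -> substrate=0 bound=1 product=6
t=7: arr=0 -> substrate=0 bound=1 product=6
t=8: arr=0 -> substrate=0 bound=1 product=6
t=9: arr=0 -> substrate=0 bound=0 product=7
t=10: arr=1 -> substrate=0 bound=1 product=7
t=11: arr=1 -> substrate=0 bound=2 product=7
t=12: arr=2 -> substrate=0 bound=4 product=7
t=13: arr=0 -> substrate=0 bound=3 product=8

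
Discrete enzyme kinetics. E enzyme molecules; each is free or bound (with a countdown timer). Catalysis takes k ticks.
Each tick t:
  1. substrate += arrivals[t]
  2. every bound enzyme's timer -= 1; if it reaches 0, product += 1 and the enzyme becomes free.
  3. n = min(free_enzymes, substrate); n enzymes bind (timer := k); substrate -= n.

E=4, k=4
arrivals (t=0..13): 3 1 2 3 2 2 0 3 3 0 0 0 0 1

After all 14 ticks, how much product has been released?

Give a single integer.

Answer: 12

Derivation:
t=0: arr=3 -> substrate=0 bound=3 product=0
t=1: arr=1 -> substrate=0 bound=4 product=0
t=2: arr=2 -> substrate=2 bound=4 product=0
t=3: arr=3 -> substrate=5 bound=4 product=0
t=4: arr=2 -> substrate=4 bound=4 product=3
t=5: arr=2 -> substrate=5 bound=4 product=4
t=6: arr=0 -> substrate=5 bound=4 product=4
t=7: arr=3 -> substrate=8 bound=4 product=4
t=8: arr=3 -> substrate=8 bound=4 product=7
t=9: arr=0 -> substrate=7 bound=4 product=8
t=10: arr=0 -> substrate=7 bound=4 product=8
t=11: arr=0 -> substrate=7 bound=4 product=8
t=12: arr=0 -> substrate=4 bound=4 product=11
t=13: arr=1 -> substrate=4 bound=4 product=12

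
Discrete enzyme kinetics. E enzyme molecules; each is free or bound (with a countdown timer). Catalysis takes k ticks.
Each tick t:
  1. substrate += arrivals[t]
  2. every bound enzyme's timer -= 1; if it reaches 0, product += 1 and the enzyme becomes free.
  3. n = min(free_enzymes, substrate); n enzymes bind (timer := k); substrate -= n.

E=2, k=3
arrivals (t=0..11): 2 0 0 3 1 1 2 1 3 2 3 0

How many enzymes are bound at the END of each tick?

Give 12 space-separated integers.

Answer: 2 2 2 2 2 2 2 2 2 2 2 2

Derivation:
t=0: arr=2 -> substrate=0 bound=2 product=0
t=1: arr=0 -> substrate=0 bound=2 product=0
t=2: arr=0 -> substrate=0 bound=2 product=0
t=3: arr=3 -> substrate=1 bound=2 product=2
t=4: arr=1 -> substrate=2 bound=2 product=2
t=5: arr=1 -> substrate=3 bound=2 product=2
t=6: arr=2 -> substrate=3 bound=2 product=4
t=7: arr=1 -> substrate=4 bound=2 product=4
t=8: arr=3 -> substrate=7 bound=2 product=4
t=9: arr=2 -> substrate=7 bound=2 product=6
t=10: arr=3 -> substrate=10 bound=2 product=6
t=11: arr=0 -> substrate=10 bound=2 product=6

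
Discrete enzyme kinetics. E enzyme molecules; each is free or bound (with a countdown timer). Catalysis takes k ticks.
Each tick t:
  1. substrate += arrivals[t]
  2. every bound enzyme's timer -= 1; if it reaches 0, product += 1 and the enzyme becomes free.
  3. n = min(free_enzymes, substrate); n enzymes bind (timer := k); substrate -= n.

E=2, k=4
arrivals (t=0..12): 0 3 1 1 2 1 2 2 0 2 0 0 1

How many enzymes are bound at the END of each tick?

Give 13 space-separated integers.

t=0: arr=0 -> substrate=0 bound=0 product=0
t=1: arr=3 -> substrate=1 bound=2 product=0
t=2: arr=1 -> substrate=2 bound=2 product=0
t=3: arr=1 -> substrate=3 bound=2 product=0
t=4: arr=2 -> substrate=5 bound=2 product=0
t=5: arr=1 -> substrate=4 bound=2 product=2
t=6: arr=2 -> substrate=6 bound=2 product=2
t=7: arr=2 -> substrate=8 bound=2 product=2
t=8: arr=0 -> substrate=8 bound=2 product=2
t=9: arr=2 -> substrate=8 bound=2 product=4
t=10: arr=0 -> substrate=8 bound=2 product=4
t=11: arr=0 -> substrate=8 bound=2 product=4
t=12: arr=1 -> substrate=9 bound=2 product=4

Answer: 0 2 2 2 2 2 2 2 2 2 2 2 2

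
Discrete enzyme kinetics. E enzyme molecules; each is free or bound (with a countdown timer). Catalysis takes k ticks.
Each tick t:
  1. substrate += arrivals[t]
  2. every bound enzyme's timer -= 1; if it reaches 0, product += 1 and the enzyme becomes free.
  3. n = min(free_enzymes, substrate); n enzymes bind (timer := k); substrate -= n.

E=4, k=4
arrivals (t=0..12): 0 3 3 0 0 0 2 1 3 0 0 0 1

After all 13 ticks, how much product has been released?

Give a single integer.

Answer: 8

Derivation:
t=0: arr=0 -> substrate=0 bound=0 product=0
t=1: arr=3 -> substrate=0 bound=3 product=0
t=2: arr=3 -> substrate=2 bound=4 product=0
t=3: arr=0 -> substrate=2 bound=4 product=0
t=4: arr=0 -> substrate=2 bound=4 product=0
t=5: arr=0 -> substrate=0 bound=3 product=3
t=6: arr=2 -> substrate=0 bound=4 product=4
t=7: arr=1 -> substrate=1 bound=4 product=4
t=8: arr=3 -> substrate=4 bound=4 product=4
t=9: arr=0 -> substrate=2 bound=4 product=6
t=10: arr=0 -> substrate=0 bound=4 product=8
t=11: arr=0 -> substrate=0 bound=4 product=8
t=12: arr=1 -> substrate=1 bound=4 product=8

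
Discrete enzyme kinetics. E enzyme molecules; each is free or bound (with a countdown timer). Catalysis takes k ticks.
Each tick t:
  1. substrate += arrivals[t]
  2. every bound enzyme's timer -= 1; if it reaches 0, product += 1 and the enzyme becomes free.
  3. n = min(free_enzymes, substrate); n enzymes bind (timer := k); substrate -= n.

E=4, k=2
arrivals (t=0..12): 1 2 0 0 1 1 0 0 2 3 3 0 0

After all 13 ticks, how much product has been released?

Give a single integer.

t=0: arr=1 -> substrate=0 bound=1 product=0
t=1: arr=2 -> substrate=0 bound=3 product=0
t=2: arr=0 -> substrate=0 bound=2 product=1
t=3: arr=0 -> substrate=0 bound=0 product=3
t=4: arr=1 -> substrate=0 bound=1 product=3
t=5: arr=1 -> substrate=0 bound=2 product=3
t=6: arr=0 -> substrate=0 bound=1 product=4
t=7: arr=0 -> substrate=0 bound=0 product=5
t=8: arr=2 -> substrate=0 bound=2 product=5
t=9: arr=3 -> substrate=1 bound=4 product=5
t=10: arr=3 -> substrate=2 bound=4 product=7
t=11: arr=0 -> substrate=0 bound=4 product=9
t=12: arr=0 -> substrate=0 bound=2 product=11

Answer: 11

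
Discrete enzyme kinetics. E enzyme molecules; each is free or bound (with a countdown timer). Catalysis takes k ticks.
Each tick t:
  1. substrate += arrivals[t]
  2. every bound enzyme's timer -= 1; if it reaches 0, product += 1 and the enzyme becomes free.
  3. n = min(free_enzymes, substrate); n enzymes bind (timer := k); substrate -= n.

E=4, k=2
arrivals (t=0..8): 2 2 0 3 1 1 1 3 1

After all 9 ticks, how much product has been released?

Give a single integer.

Answer: 10

Derivation:
t=0: arr=2 -> substrate=0 bound=2 product=0
t=1: arr=2 -> substrate=0 bound=4 product=0
t=2: arr=0 -> substrate=0 bound=2 product=2
t=3: arr=3 -> substrate=0 bound=3 product=4
t=4: arr=1 -> substrate=0 bound=4 product=4
t=5: arr=1 -> substrate=0 bound=2 product=7
t=6: arr=1 -> substrate=0 bound=2 product=8
t=7: arr=3 -> substrate=0 bound=4 product=9
t=8: arr=1 -> substrate=0 bound=4 product=10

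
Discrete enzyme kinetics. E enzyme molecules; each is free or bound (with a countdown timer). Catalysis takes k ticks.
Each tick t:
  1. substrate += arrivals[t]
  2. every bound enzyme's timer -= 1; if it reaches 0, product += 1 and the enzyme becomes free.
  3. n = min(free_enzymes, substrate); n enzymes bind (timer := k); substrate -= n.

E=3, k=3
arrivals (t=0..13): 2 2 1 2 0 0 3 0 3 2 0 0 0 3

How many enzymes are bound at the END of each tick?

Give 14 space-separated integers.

Answer: 2 3 3 3 3 3 3 3 3 3 3 3 3 3

Derivation:
t=0: arr=2 -> substrate=0 bound=2 product=0
t=1: arr=2 -> substrate=1 bound=3 product=0
t=2: arr=1 -> substrate=2 bound=3 product=0
t=3: arr=2 -> substrate=2 bound=3 product=2
t=4: arr=0 -> substrate=1 bound=3 product=3
t=5: arr=0 -> substrate=1 bound=3 product=3
t=6: arr=3 -> substrate=2 bound=3 product=5
t=7: arr=0 -> substrate=1 bound=3 product=6
t=8: arr=3 -> substrate=4 bound=3 product=6
t=9: arr=2 -> substrate=4 bound=3 product=8
t=10: arr=0 -> substrate=3 bound=3 product=9
t=11: arr=0 -> substrate=3 bound=3 product=9
t=12: arr=0 -> substrate=1 bound=3 product=11
t=13: arr=3 -> substrate=3 bound=3 product=12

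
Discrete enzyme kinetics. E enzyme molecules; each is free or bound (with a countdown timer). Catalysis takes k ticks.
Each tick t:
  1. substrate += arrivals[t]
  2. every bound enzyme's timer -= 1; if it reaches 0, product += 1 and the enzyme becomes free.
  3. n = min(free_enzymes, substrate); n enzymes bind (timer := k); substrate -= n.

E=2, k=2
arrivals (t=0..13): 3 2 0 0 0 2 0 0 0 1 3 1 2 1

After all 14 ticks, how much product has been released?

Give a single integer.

Answer: 10

Derivation:
t=0: arr=3 -> substrate=1 bound=2 product=0
t=1: arr=2 -> substrate=3 bound=2 product=0
t=2: arr=0 -> substrate=1 bound=2 product=2
t=3: arr=0 -> substrate=1 bound=2 product=2
t=4: arr=0 -> substrate=0 bound=1 product=4
t=5: arr=2 -> substrate=1 bound=2 product=4
t=6: arr=0 -> substrate=0 bound=2 product=5
t=7: arr=0 -> substrate=0 bound=1 product=6
t=8: arr=0 -> substrate=0 bound=0 product=7
t=9: arr=1 -> substrate=0 bound=1 product=7
t=10: arr=3 -> substrate=2 bound=2 product=7
t=11: arr=1 -> substrate=2 bound=2 product=8
t=12: arr=2 -> substrate=3 bound=2 product=9
t=13: arr=1 -> substrate=3 bound=2 product=10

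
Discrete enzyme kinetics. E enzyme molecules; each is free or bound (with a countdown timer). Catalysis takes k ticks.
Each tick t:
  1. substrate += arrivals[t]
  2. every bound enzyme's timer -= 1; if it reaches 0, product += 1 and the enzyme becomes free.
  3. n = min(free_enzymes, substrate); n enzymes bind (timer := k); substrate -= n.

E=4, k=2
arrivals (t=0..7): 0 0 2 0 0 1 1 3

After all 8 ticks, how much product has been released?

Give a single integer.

Answer: 3

Derivation:
t=0: arr=0 -> substrate=0 bound=0 product=0
t=1: arr=0 -> substrate=0 bound=0 product=0
t=2: arr=2 -> substrate=0 bound=2 product=0
t=3: arr=0 -> substrate=0 bound=2 product=0
t=4: arr=0 -> substrate=0 bound=0 product=2
t=5: arr=1 -> substrate=0 bound=1 product=2
t=6: arr=1 -> substrate=0 bound=2 product=2
t=7: arr=3 -> substrate=0 bound=4 product=3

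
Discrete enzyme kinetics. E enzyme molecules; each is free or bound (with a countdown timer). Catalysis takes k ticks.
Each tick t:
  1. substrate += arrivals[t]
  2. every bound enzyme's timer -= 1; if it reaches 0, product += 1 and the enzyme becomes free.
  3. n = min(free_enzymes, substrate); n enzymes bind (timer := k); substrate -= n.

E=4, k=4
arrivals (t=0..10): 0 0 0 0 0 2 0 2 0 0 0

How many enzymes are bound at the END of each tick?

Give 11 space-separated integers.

Answer: 0 0 0 0 0 2 2 4 4 2 2

Derivation:
t=0: arr=0 -> substrate=0 bound=0 product=0
t=1: arr=0 -> substrate=0 bound=0 product=0
t=2: arr=0 -> substrate=0 bound=0 product=0
t=3: arr=0 -> substrate=0 bound=0 product=0
t=4: arr=0 -> substrate=0 bound=0 product=0
t=5: arr=2 -> substrate=0 bound=2 product=0
t=6: arr=0 -> substrate=0 bound=2 product=0
t=7: arr=2 -> substrate=0 bound=4 product=0
t=8: arr=0 -> substrate=0 bound=4 product=0
t=9: arr=0 -> substrate=0 bound=2 product=2
t=10: arr=0 -> substrate=0 bound=2 product=2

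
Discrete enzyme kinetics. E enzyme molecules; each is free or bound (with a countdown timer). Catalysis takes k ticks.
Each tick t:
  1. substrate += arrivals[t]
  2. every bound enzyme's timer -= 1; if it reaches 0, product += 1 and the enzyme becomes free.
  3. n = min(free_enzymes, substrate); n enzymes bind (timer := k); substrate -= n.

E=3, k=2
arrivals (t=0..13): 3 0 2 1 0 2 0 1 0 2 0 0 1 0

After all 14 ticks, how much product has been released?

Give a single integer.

t=0: arr=3 -> substrate=0 bound=3 product=0
t=1: arr=0 -> substrate=0 bound=3 product=0
t=2: arr=2 -> substrate=0 bound=2 product=3
t=3: arr=1 -> substrate=0 bound=3 product=3
t=4: arr=0 -> substrate=0 bound=1 product=5
t=5: arr=2 -> substrate=0 bound=2 product=6
t=6: arr=0 -> substrate=0 bound=2 product=6
t=7: arr=1 -> substrate=0 bound=1 product=8
t=8: arr=0 -> substrate=0 bound=1 product=8
t=9: arr=2 -> substrate=0 bound=2 product=9
t=10: arr=0 -> substrate=0 bound=2 product=9
t=11: arr=0 -> substrate=0 bound=0 product=11
t=12: arr=1 -> substrate=0 bound=1 product=11
t=13: arr=0 -> substrate=0 bound=1 product=11

Answer: 11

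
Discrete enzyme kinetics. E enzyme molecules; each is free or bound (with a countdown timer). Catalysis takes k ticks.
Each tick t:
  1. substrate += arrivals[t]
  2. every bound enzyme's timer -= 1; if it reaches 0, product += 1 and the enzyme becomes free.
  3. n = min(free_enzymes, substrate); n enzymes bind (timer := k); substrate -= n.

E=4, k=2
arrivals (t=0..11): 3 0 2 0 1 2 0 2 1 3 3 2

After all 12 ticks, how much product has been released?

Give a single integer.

Answer: 14

Derivation:
t=0: arr=3 -> substrate=0 bound=3 product=0
t=1: arr=0 -> substrate=0 bound=3 product=0
t=2: arr=2 -> substrate=0 bound=2 product=3
t=3: arr=0 -> substrate=0 bound=2 product=3
t=4: arr=1 -> substrate=0 bound=1 product=5
t=5: arr=2 -> substrate=0 bound=3 product=5
t=6: arr=0 -> substrate=0 bound=2 product=6
t=7: arr=2 -> substrate=0 bound=2 product=8
t=8: arr=1 -> substrate=0 bound=3 product=8
t=9: arr=3 -> substrate=0 bound=4 product=10
t=10: arr=3 -> substrate=2 bound=4 product=11
t=11: arr=2 -> substrate=1 bound=4 product=14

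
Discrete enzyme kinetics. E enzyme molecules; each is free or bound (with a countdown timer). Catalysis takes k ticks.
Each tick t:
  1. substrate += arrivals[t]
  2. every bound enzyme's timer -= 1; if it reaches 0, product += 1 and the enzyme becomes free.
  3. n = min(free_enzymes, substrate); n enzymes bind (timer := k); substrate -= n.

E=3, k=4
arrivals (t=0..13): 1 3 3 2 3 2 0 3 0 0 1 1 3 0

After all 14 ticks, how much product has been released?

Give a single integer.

Answer: 9

Derivation:
t=0: arr=1 -> substrate=0 bound=1 product=0
t=1: arr=3 -> substrate=1 bound=3 product=0
t=2: arr=3 -> substrate=4 bound=3 product=0
t=3: arr=2 -> substrate=6 bound=3 product=0
t=4: arr=3 -> substrate=8 bound=3 product=1
t=5: arr=2 -> substrate=8 bound=3 product=3
t=6: arr=0 -> substrate=8 bound=3 product=3
t=7: arr=3 -> substrate=11 bound=3 product=3
t=8: arr=0 -> substrate=10 bound=3 product=4
t=9: arr=0 -> substrate=8 bound=3 product=6
t=10: arr=1 -> substrate=9 bound=3 product=6
t=11: arr=1 -> substrate=10 bound=3 product=6
t=12: arr=3 -> substrate=12 bound=3 product=7
t=13: arr=0 -> substrate=10 bound=3 product=9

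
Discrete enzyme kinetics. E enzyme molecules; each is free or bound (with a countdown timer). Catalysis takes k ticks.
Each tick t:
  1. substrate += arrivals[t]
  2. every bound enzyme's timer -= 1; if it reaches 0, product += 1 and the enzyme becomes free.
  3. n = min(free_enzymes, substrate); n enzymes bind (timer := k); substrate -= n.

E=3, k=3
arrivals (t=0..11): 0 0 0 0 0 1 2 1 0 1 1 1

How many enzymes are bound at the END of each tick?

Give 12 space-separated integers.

Answer: 0 0 0 0 0 1 3 3 3 2 3 3

Derivation:
t=0: arr=0 -> substrate=0 bound=0 product=0
t=1: arr=0 -> substrate=0 bound=0 product=0
t=2: arr=0 -> substrate=0 bound=0 product=0
t=3: arr=0 -> substrate=0 bound=0 product=0
t=4: arr=0 -> substrate=0 bound=0 product=0
t=5: arr=1 -> substrate=0 bound=1 product=0
t=6: arr=2 -> substrate=0 bound=3 product=0
t=7: arr=1 -> substrate=1 bound=3 product=0
t=8: arr=0 -> substrate=0 bound=3 product=1
t=9: arr=1 -> substrate=0 bound=2 product=3
t=10: arr=1 -> substrate=0 bound=3 product=3
t=11: arr=1 -> substrate=0 bound=3 product=4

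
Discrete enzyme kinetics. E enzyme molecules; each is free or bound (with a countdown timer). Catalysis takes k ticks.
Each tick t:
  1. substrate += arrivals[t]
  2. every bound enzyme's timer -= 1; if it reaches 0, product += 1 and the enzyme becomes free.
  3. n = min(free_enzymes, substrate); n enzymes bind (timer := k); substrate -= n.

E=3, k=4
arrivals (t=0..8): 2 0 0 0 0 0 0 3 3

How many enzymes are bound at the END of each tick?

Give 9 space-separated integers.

t=0: arr=2 -> substrate=0 bound=2 product=0
t=1: arr=0 -> substrate=0 bound=2 product=0
t=2: arr=0 -> substrate=0 bound=2 product=0
t=3: arr=0 -> substrate=0 bound=2 product=0
t=4: arr=0 -> substrate=0 bound=0 product=2
t=5: arr=0 -> substrate=0 bound=0 product=2
t=6: arr=0 -> substrate=0 bound=0 product=2
t=7: arr=3 -> substrate=0 bound=3 product=2
t=8: arr=3 -> substrate=3 bound=3 product=2

Answer: 2 2 2 2 0 0 0 3 3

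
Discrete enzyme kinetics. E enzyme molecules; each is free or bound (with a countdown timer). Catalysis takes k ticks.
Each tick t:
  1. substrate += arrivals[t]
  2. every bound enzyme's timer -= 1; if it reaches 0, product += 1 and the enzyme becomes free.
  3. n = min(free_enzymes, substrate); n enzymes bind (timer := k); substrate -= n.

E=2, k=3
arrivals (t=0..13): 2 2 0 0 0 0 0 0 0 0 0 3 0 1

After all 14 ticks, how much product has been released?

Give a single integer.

Answer: 4

Derivation:
t=0: arr=2 -> substrate=0 bound=2 product=0
t=1: arr=2 -> substrate=2 bound=2 product=0
t=2: arr=0 -> substrate=2 bound=2 product=0
t=3: arr=0 -> substrate=0 bound=2 product=2
t=4: arr=0 -> substrate=0 bound=2 product=2
t=5: arr=0 -> substrate=0 bound=2 product=2
t=6: arr=0 -> substrate=0 bound=0 product=4
t=7: arr=0 -> substrate=0 bound=0 product=4
t=8: arr=0 -> substrate=0 bound=0 product=4
t=9: arr=0 -> substrate=0 bound=0 product=4
t=10: arr=0 -> substrate=0 bound=0 product=4
t=11: arr=3 -> substrate=1 bound=2 product=4
t=12: arr=0 -> substrate=1 bound=2 product=4
t=13: arr=1 -> substrate=2 bound=2 product=4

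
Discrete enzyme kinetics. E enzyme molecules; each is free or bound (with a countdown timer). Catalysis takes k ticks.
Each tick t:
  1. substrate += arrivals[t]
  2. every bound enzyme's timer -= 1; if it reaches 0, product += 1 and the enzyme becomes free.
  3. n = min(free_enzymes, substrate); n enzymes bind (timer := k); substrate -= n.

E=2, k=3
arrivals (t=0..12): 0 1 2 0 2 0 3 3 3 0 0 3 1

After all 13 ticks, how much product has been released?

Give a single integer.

Answer: 6

Derivation:
t=0: arr=0 -> substrate=0 bound=0 product=0
t=1: arr=1 -> substrate=0 bound=1 product=0
t=2: arr=2 -> substrate=1 bound=2 product=0
t=3: arr=0 -> substrate=1 bound=2 product=0
t=4: arr=2 -> substrate=2 bound=2 product=1
t=5: arr=0 -> substrate=1 bound=2 product=2
t=6: arr=3 -> substrate=4 bound=2 product=2
t=7: arr=3 -> substrate=6 bound=2 product=3
t=8: arr=3 -> substrate=8 bound=2 product=4
t=9: arr=0 -> substrate=8 bound=2 product=4
t=10: arr=0 -> substrate=7 bound=2 product=5
t=11: arr=3 -> substrate=9 bound=2 product=6
t=12: arr=1 -> substrate=10 bound=2 product=6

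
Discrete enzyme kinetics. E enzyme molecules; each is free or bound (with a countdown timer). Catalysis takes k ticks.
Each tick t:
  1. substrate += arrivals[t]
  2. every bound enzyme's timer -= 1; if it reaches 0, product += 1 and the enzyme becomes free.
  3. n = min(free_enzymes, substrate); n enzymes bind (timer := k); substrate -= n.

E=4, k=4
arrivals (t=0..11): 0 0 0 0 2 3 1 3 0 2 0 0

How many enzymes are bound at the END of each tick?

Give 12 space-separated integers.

t=0: arr=0 -> substrate=0 bound=0 product=0
t=1: arr=0 -> substrate=0 bound=0 product=0
t=2: arr=0 -> substrate=0 bound=0 product=0
t=3: arr=0 -> substrate=0 bound=0 product=0
t=4: arr=2 -> substrate=0 bound=2 product=0
t=5: arr=3 -> substrate=1 bound=4 product=0
t=6: arr=1 -> substrate=2 bound=4 product=0
t=7: arr=3 -> substrate=5 bound=4 product=0
t=8: arr=0 -> substrate=3 bound=4 product=2
t=9: arr=2 -> substrate=3 bound=4 product=4
t=10: arr=0 -> substrate=3 bound=4 product=4
t=11: arr=0 -> substrate=3 bound=4 product=4

Answer: 0 0 0 0 2 4 4 4 4 4 4 4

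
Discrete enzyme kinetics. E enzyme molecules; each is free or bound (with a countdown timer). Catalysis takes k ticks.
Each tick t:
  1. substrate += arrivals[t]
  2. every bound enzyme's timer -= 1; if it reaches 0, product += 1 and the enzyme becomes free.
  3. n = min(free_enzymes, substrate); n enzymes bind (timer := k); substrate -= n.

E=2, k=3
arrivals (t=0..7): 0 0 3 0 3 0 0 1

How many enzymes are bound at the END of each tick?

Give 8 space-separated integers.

t=0: arr=0 -> substrate=0 bound=0 product=0
t=1: arr=0 -> substrate=0 bound=0 product=0
t=2: arr=3 -> substrate=1 bound=2 product=0
t=3: arr=0 -> substrate=1 bound=2 product=0
t=4: arr=3 -> substrate=4 bound=2 product=0
t=5: arr=0 -> substrate=2 bound=2 product=2
t=6: arr=0 -> substrate=2 bound=2 product=2
t=7: arr=1 -> substrate=3 bound=2 product=2

Answer: 0 0 2 2 2 2 2 2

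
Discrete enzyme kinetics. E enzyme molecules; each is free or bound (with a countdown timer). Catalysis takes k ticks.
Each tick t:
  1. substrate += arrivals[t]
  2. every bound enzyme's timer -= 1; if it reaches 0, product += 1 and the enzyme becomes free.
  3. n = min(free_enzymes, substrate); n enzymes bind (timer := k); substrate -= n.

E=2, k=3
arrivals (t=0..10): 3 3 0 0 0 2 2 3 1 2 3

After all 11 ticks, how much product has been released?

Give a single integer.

t=0: arr=3 -> substrate=1 bound=2 product=0
t=1: arr=3 -> substrate=4 bound=2 product=0
t=2: arr=0 -> substrate=4 bound=2 product=0
t=3: arr=0 -> substrate=2 bound=2 product=2
t=4: arr=0 -> substrate=2 bound=2 product=2
t=5: arr=2 -> substrate=4 bound=2 product=2
t=6: arr=2 -> substrate=4 bound=2 product=4
t=7: arr=3 -> substrate=7 bound=2 product=4
t=8: arr=1 -> substrate=8 bound=2 product=4
t=9: arr=2 -> substrate=8 bound=2 product=6
t=10: arr=3 -> substrate=11 bound=2 product=6

Answer: 6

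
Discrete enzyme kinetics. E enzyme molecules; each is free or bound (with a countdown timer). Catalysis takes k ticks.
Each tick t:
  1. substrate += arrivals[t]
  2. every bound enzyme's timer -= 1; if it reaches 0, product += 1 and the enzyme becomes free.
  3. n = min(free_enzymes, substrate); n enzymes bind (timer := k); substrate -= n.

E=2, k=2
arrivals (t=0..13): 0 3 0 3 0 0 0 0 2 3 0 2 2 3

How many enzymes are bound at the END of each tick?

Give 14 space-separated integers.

Answer: 0 2 2 2 2 2 2 0 2 2 2 2 2 2

Derivation:
t=0: arr=0 -> substrate=0 bound=0 product=0
t=1: arr=3 -> substrate=1 bound=2 product=0
t=2: arr=0 -> substrate=1 bound=2 product=0
t=3: arr=3 -> substrate=2 bound=2 product=2
t=4: arr=0 -> substrate=2 bound=2 product=2
t=5: arr=0 -> substrate=0 bound=2 product=4
t=6: arr=0 -> substrate=0 bound=2 product=4
t=7: arr=0 -> substrate=0 bound=0 product=6
t=8: arr=2 -> substrate=0 bound=2 product=6
t=9: arr=3 -> substrate=3 bound=2 product=6
t=10: arr=0 -> substrate=1 bound=2 product=8
t=11: arr=2 -> substrate=3 bound=2 product=8
t=12: arr=2 -> substrate=3 bound=2 product=10
t=13: arr=3 -> substrate=6 bound=2 product=10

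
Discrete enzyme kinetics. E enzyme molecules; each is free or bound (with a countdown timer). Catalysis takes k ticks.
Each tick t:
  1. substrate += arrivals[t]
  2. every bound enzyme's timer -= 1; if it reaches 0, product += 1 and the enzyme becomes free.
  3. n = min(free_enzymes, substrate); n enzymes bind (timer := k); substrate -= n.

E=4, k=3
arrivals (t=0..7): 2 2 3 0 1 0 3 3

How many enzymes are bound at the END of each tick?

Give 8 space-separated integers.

Answer: 2 4 4 4 4 4 4 4

Derivation:
t=0: arr=2 -> substrate=0 bound=2 product=0
t=1: arr=2 -> substrate=0 bound=4 product=0
t=2: arr=3 -> substrate=3 bound=4 product=0
t=3: arr=0 -> substrate=1 bound=4 product=2
t=4: arr=1 -> substrate=0 bound=4 product=4
t=5: arr=0 -> substrate=0 bound=4 product=4
t=6: arr=3 -> substrate=1 bound=4 product=6
t=7: arr=3 -> substrate=2 bound=4 product=8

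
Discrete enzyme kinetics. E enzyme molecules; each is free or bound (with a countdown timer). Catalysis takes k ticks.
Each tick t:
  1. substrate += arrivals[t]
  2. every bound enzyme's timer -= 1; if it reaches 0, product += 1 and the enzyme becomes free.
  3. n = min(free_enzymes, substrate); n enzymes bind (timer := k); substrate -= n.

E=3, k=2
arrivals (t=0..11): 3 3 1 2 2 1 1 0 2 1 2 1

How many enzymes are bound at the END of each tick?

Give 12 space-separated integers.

t=0: arr=3 -> substrate=0 bound=3 product=0
t=1: arr=3 -> substrate=3 bound=3 product=0
t=2: arr=1 -> substrate=1 bound=3 product=3
t=3: arr=2 -> substrate=3 bound=3 product=3
t=4: arr=2 -> substrate=2 bound=3 product=6
t=5: arr=1 -> substrate=3 bound=3 product=6
t=6: arr=1 -> substrate=1 bound=3 product=9
t=7: arr=0 -> substrate=1 bound=3 product=9
t=8: arr=2 -> substrate=0 bound=3 product=12
t=9: arr=1 -> substrate=1 bound=3 product=12
t=10: arr=2 -> substrate=0 bound=3 product=15
t=11: arr=1 -> substrate=1 bound=3 product=15

Answer: 3 3 3 3 3 3 3 3 3 3 3 3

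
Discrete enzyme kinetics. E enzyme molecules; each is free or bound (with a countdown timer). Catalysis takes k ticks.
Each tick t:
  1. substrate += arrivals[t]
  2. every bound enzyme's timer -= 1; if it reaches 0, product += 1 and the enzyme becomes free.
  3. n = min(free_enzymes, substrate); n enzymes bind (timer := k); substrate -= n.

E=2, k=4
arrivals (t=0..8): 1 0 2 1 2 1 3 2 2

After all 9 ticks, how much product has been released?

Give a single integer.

t=0: arr=1 -> substrate=0 bound=1 product=0
t=1: arr=0 -> substrate=0 bound=1 product=0
t=2: arr=2 -> substrate=1 bound=2 product=0
t=3: arr=1 -> substrate=2 bound=2 product=0
t=4: arr=2 -> substrate=3 bound=2 product=1
t=5: arr=1 -> substrate=4 bound=2 product=1
t=6: arr=3 -> substrate=6 bound=2 product=2
t=7: arr=2 -> substrate=8 bound=2 product=2
t=8: arr=2 -> substrate=9 bound=2 product=3

Answer: 3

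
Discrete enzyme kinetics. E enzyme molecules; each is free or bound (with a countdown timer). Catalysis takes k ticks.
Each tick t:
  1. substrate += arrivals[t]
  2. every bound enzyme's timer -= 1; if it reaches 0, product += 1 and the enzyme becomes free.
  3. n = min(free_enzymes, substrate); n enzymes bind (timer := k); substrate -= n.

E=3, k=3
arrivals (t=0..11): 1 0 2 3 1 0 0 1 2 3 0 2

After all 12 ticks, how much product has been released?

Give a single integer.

Answer: 9

Derivation:
t=0: arr=1 -> substrate=0 bound=1 product=0
t=1: arr=0 -> substrate=0 bound=1 product=0
t=2: arr=2 -> substrate=0 bound=3 product=0
t=3: arr=3 -> substrate=2 bound=3 product=1
t=4: arr=1 -> substrate=3 bound=3 product=1
t=5: arr=0 -> substrate=1 bound=3 product=3
t=6: arr=0 -> substrate=0 bound=3 product=4
t=7: arr=1 -> substrate=1 bound=3 product=4
t=8: arr=2 -> substrate=1 bound=3 product=6
t=9: arr=3 -> substrate=3 bound=3 product=7
t=10: arr=0 -> substrate=3 bound=3 product=7
t=11: arr=2 -> substrate=3 bound=3 product=9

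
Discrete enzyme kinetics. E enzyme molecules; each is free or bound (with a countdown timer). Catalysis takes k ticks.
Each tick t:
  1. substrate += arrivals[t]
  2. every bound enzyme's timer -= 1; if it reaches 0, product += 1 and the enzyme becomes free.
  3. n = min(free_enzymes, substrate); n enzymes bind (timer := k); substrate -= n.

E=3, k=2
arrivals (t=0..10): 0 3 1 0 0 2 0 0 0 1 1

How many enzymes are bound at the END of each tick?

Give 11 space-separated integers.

t=0: arr=0 -> substrate=0 bound=0 product=0
t=1: arr=3 -> substrate=0 bound=3 product=0
t=2: arr=1 -> substrate=1 bound=3 product=0
t=3: arr=0 -> substrate=0 bound=1 product=3
t=4: arr=0 -> substrate=0 bound=1 product=3
t=5: arr=2 -> substrate=0 bound=2 product=4
t=6: arr=0 -> substrate=0 bound=2 product=4
t=7: arr=0 -> substrate=0 bound=0 product=6
t=8: arr=0 -> substrate=0 bound=0 product=6
t=9: arr=1 -> substrate=0 bound=1 product=6
t=10: arr=1 -> substrate=0 bound=2 product=6

Answer: 0 3 3 1 1 2 2 0 0 1 2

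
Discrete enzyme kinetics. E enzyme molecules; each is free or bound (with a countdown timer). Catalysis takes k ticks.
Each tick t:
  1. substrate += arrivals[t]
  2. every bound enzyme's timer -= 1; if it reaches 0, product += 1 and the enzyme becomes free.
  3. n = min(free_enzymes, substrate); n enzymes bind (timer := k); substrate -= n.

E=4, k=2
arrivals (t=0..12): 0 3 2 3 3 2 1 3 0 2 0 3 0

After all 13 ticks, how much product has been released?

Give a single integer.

t=0: arr=0 -> substrate=0 bound=0 product=0
t=1: arr=3 -> substrate=0 bound=3 product=0
t=2: arr=2 -> substrate=1 bound=4 product=0
t=3: arr=3 -> substrate=1 bound=4 product=3
t=4: arr=3 -> substrate=3 bound=4 product=4
t=5: arr=2 -> substrate=2 bound=4 product=7
t=6: arr=1 -> substrate=2 bound=4 product=8
t=7: arr=3 -> substrate=2 bound=4 product=11
t=8: arr=0 -> substrate=1 bound=4 product=12
t=9: arr=2 -> substrate=0 bound=4 product=15
t=10: arr=0 -> substrate=0 bound=3 product=16
t=11: arr=3 -> substrate=0 bound=3 product=19
t=12: arr=0 -> substrate=0 bound=3 product=19

Answer: 19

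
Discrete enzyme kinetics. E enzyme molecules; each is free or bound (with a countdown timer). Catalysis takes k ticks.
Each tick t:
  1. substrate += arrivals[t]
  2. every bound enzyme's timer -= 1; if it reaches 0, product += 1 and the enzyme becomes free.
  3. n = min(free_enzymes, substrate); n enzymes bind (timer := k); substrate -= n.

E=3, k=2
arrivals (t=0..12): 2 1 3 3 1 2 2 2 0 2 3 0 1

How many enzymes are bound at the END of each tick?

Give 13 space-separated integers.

t=0: arr=2 -> substrate=0 bound=2 product=0
t=1: arr=1 -> substrate=0 bound=3 product=0
t=2: arr=3 -> substrate=1 bound=3 product=2
t=3: arr=3 -> substrate=3 bound=3 product=3
t=4: arr=1 -> substrate=2 bound=3 product=5
t=5: arr=2 -> substrate=3 bound=3 product=6
t=6: arr=2 -> substrate=3 bound=3 product=8
t=7: arr=2 -> substrate=4 bound=3 product=9
t=8: arr=0 -> substrate=2 bound=3 product=11
t=9: arr=2 -> substrate=3 bound=3 product=12
t=10: arr=3 -> substrate=4 bound=3 product=14
t=11: arr=0 -> substrate=3 bound=3 product=15
t=12: arr=1 -> substrate=2 bound=3 product=17

Answer: 2 3 3 3 3 3 3 3 3 3 3 3 3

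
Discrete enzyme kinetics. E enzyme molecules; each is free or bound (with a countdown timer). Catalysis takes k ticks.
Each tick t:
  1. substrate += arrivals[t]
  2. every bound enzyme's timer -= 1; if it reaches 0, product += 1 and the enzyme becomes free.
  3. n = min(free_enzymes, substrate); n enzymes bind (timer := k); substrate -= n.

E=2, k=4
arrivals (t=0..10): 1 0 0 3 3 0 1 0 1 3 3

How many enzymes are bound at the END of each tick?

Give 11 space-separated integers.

Answer: 1 1 1 2 2 2 2 2 2 2 2

Derivation:
t=0: arr=1 -> substrate=0 bound=1 product=0
t=1: arr=0 -> substrate=0 bound=1 product=0
t=2: arr=0 -> substrate=0 bound=1 product=0
t=3: arr=3 -> substrate=2 bound=2 product=0
t=4: arr=3 -> substrate=4 bound=2 product=1
t=5: arr=0 -> substrate=4 bound=2 product=1
t=6: arr=1 -> substrate=5 bound=2 product=1
t=7: arr=0 -> substrate=4 bound=2 product=2
t=8: arr=1 -> substrate=4 bound=2 product=3
t=9: arr=3 -> substrate=7 bound=2 product=3
t=10: arr=3 -> substrate=10 bound=2 product=3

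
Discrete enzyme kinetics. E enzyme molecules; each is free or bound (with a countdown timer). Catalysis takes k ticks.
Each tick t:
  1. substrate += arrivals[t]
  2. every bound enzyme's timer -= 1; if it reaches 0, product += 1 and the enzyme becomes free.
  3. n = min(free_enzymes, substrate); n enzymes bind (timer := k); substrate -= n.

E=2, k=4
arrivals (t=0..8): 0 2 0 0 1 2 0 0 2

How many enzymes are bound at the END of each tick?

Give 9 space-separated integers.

Answer: 0 2 2 2 2 2 2 2 2

Derivation:
t=0: arr=0 -> substrate=0 bound=0 product=0
t=1: arr=2 -> substrate=0 bound=2 product=0
t=2: arr=0 -> substrate=0 bound=2 product=0
t=3: arr=0 -> substrate=0 bound=2 product=0
t=4: arr=1 -> substrate=1 bound=2 product=0
t=5: arr=2 -> substrate=1 bound=2 product=2
t=6: arr=0 -> substrate=1 bound=2 product=2
t=7: arr=0 -> substrate=1 bound=2 product=2
t=8: arr=2 -> substrate=3 bound=2 product=2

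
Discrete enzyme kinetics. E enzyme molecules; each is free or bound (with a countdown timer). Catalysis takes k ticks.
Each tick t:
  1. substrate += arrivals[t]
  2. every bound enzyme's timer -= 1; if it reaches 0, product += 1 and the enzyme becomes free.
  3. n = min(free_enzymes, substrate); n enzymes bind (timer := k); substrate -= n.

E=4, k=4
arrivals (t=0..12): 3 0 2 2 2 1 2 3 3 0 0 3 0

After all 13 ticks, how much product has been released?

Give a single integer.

t=0: arr=3 -> substrate=0 bound=3 product=0
t=1: arr=0 -> substrate=0 bound=3 product=0
t=2: arr=2 -> substrate=1 bound=4 product=0
t=3: arr=2 -> substrate=3 bound=4 product=0
t=4: arr=2 -> substrate=2 bound=4 product=3
t=5: arr=1 -> substrate=3 bound=4 product=3
t=6: arr=2 -> substrate=4 bound=4 product=4
t=7: arr=3 -> substrate=7 bound=4 product=4
t=8: arr=3 -> substrate=7 bound=4 product=7
t=9: arr=0 -> substrate=7 bound=4 product=7
t=10: arr=0 -> substrate=6 bound=4 product=8
t=11: arr=3 -> substrate=9 bound=4 product=8
t=12: arr=0 -> substrate=6 bound=4 product=11

Answer: 11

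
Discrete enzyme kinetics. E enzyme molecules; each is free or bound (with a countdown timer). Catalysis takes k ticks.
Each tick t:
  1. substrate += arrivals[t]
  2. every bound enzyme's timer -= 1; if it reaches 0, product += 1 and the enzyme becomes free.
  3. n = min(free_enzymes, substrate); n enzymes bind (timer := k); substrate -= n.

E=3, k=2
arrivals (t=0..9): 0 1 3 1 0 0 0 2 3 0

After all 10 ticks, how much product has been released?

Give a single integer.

Answer: 7

Derivation:
t=0: arr=0 -> substrate=0 bound=0 product=0
t=1: arr=1 -> substrate=0 bound=1 product=0
t=2: arr=3 -> substrate=1 bound=3 product=0
t=3: arr=1 -> substrate=1 bound=3 product=1
t=4: arr=0 -> substrate=0 bound=2 product=3
t=5: arr=0 -> substrate=0 bound=1 product=4
t=6: arr=0 -> substrate=0 bound=0 product=5
t=7: arr=2 -> substrate=0 bound=2 product=5
t=8: arr=3 -> substrate=2 bound=3 product=5
t=9: arr=0 -> substrate=0 bound=3 product=7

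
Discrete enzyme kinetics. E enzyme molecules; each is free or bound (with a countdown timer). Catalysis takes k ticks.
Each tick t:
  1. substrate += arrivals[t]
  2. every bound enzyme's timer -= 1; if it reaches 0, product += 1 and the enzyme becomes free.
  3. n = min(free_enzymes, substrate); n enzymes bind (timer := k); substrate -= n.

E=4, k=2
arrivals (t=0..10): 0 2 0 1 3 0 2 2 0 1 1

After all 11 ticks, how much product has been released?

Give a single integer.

t=0: arr=0 -> substrate=0 bound=0 product=0
t=1: arr=2 -> substrate=0 bound=2 product=0
t=2: arr=0 -> substrate=0 bound=2 product=0
t=3: arr=1 -> substrate=0 bound=1 product=2
t=4: arr=3 -> substrate=0 bound=4 product=2
t=5: arr=0 -> substrate=0 bound=3 product=3
t=6: arr=2 -> substrate=0 bound=2 product=6
t=7: arr=2 -> substrate=0 bound=4 product=6
t=8: arr=0 -> substrate=0 bound=2 product=8
t=9: arr=1 -> substrate=0 bound=1 product=10
t=10: arr=1 -> substrate=0 bound=2 product=10

Answer: 10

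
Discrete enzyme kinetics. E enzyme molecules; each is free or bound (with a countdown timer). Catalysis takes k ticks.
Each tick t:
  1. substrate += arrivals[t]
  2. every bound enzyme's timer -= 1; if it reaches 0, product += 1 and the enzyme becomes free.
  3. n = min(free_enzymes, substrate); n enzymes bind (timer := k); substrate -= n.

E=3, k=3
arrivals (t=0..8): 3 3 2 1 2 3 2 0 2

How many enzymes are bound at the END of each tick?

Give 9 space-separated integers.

Answer: 3 3 3 3 3 3 3 3 3

Derivation:
t=0: arr=3 -> substrate=0 bound=3 product=0
t=1: arr=3 -> substrate=3 bound=3 product=0
t=2: arr=2 -> substrate=5 bound=3 product=0
t=3: arr=1 -> substrate=3 bound=3 product=3
t=4: arr=2 -> substrate=5 bound=3 product=3
t=5: arr=3 -> substrate=8 bound=3 product=3
t=6: arr=2 -> substrate=7 bound=3 product=6
t=7: arr=0 -> substrate=7 bound=3 product=6
t=8: arr=2 -> substrate=9 bound=3 product=6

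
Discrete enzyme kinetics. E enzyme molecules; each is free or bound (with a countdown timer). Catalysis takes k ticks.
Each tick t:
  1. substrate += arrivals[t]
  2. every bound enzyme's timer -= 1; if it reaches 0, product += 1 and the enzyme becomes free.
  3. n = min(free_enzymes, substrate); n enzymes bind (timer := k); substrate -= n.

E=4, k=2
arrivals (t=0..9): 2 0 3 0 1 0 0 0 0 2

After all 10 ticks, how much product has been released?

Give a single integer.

t=0: arr=2 -> substrate=0 bound=2 product=0
t=1: arr=0 -> substrate=0 bound=2 product=0
t=2: arr=3 -> substrate=0 bound=3 product=2
t=3: arr=0 -> substrate=0 bound=3 product=2
t=4: arr=1 -> substrate=0 bound=1 product=5
t=5: arr=0 -> substrate=0 bound=1 product=5
t=6: arr=0 -> substrate=0 bound=0 product=6
t=7: arr=0 -> substrate=0 bound=0 product=6
t=8: arr=0 -> substrate=0 bound=0 product=6
t=9: arr=2 -> substrate=0 bound=2 product=6

Answer: 6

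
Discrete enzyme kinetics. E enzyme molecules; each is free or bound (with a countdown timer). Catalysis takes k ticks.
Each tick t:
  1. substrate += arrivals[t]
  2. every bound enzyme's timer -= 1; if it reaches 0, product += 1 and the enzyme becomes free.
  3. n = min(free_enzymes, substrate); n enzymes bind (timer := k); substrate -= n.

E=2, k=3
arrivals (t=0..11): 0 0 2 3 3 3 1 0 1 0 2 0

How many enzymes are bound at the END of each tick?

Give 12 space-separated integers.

t=0: arr=0 -> substrate=0 bound=0 product=0
t=1: arr=0 -> substrate=0 bound=0 product=0
t=2: arr=2 -> substrate=0 bound=2 product=0
t=3: arr=3 -> substrate=3 bound=2 product=0
t=4: arr=3 -> substrate=6 bound=2 product=0
t=5: arr=3 -> substrate=7 bound=2 product=2
t=6: arr=1 -> substrate=8 bound=2 product=2
t=7: arr=0 -> substrate=8 bound=2 product=2
t=8: arr=1 -> substrate=7 bound=2 product=4
t=9: arr=0 -> substrate=7 bound=2 product=4
t=10: arr=2 -> substrate=9 bound=2 product=4
t=11: arr=0 -> substrate=7 bound=2 product=6

Answer: 0 0 2 2 2 2 2 2 2 2 2 2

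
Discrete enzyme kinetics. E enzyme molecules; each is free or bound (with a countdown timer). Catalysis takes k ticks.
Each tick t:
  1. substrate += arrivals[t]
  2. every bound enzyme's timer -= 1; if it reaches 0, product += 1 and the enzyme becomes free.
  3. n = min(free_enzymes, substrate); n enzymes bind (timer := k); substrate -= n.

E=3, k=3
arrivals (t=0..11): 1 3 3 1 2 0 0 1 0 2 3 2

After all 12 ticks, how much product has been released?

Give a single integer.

Answer: 9

Derivation:
t=0: arr=1 -> substrate=0 bound=1 product=0
t=1: arr=3 -> substrate=1 bound=3 product=0
t=2: arr=3 -> substrate=4 bound=3 product=0
t=3: arr=1 -> substrate=4 bound=3 product=1
t=4: arr=2 -> substrate=4 bound=3 product=3
t=5: arr=0 -> substrate=4 bound=3 product=3
t=6: arr=0 -> substrate=3 bound=3 product=4
t=7: arr=1 -> substrate=2 bound=3 product=6
t=8: arr=0 -> substrate=2 bound=3 product=6
t=9: arr=2 -> substrate=3 bound=3 product=7
t=10: arr=3 -> substrate=4 bound=3 product=9
t=11: arr=2 -> substrate=6 bound=3 product=9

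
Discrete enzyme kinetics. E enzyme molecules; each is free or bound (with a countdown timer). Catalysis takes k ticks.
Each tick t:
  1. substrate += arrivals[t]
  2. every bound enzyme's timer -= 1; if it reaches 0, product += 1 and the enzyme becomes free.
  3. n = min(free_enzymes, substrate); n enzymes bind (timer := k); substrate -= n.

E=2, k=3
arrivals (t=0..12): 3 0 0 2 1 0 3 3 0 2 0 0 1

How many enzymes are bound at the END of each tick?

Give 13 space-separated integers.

Answer: 2 2 2 2 2 2 2 2 2 2 2 2 2

Derivation:
t=0: arr=3 -> substrate=1 bound=2 product=0
t=1: arr=0 -> substrate=1 bound=2 product=0
t=2: arr=0 -> substrate=1 bound=2 product=0
t=3: arr=2 -> substrate=1 bound=2 product=2
t=4: arr=1 -> substrate=2 bound=2 product=2
t=5: arr=0 -> substrate=2 bound=2 product=2
t=6: arr=3 -> substrate=3 bound=2 product=4
t=7: arr=3 -> substrate=6 bound=2 product=4
t=8: arr=0 -> substrate=6 bound=2 product=4
t=9: arr=2 -> substrate=6 bound=2 product=6
t=10: arr=0 -> substrate=6 bound=2 product=6
t=11: arr=0 -> substrate=6 bound=2 product=6
t=12: arr=1 -> substrate=5 bound=2 product=8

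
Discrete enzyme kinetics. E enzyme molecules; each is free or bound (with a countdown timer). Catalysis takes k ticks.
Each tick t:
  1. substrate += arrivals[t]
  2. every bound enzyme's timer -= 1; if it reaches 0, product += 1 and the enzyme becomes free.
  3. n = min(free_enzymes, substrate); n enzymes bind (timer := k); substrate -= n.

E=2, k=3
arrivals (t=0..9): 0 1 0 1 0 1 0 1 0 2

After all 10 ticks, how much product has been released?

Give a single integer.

t=0: arr=0 -> substrate=0 bound=0 product=0
t=1: arr=1 -> substrate=0 bound=1 product=0
t=2: arr=0 -> substrate=0 bound=1 product=0
t=3: arr=1 -> substrate=0 bound=2 product=0
t=4: arr=0 -> substrate=0 bound=1 product=1
t=5: arr=1 -> substrate=0 bound=2 product=1
t=6: arr=0 -> substrate=0 bound=1 product=2
t=7: arr=1 -> substrate=0 bound=2 product=2
t=8: arr=0 -> substrate=0 bound=1 product=3
t=9: arr=2 -> substrate=1 bound=2 product=3

Answer: 3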